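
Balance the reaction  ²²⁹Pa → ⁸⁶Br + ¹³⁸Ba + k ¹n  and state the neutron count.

5

Conserve mass number: 229 = 86 + 138 + k, so k = 229 − 224 = 5.
Check atomic number: 91 = 35 + 56 + 0 = 91. ✓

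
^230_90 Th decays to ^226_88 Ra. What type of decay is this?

ΔA = 226 − 230 = -4; ΔZ = 88 − 90 = -2.
A drops by 4 and Z drops by 2 — the signature of alpha emission.

alpha decay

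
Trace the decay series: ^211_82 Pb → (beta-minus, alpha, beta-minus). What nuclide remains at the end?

Start: (A, Z) = (211, 82).
After β⁻: (211, 83).
After α: (207, 81).
After β⁻: (207, 82).
Z = 82 is lead.

Pb-207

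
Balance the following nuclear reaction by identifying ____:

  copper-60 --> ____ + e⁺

Ni-60

Conserve mass number: 60 = A + 0, so A = 60.
Conserve atomic number: 29 = Z + 1, so Z = 28.
Z = 28 is nickel, so the species is nickel-60.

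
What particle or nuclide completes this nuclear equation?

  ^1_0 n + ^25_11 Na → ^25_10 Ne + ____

Conserve mass number: 1 + 25 = 25 + A, so A = 1.
Conserve atomic number: 0 + 11 = 10 + Z, so Z = 1.
A = 1 and Z = 1 is ^1_1 H — a proton.

proton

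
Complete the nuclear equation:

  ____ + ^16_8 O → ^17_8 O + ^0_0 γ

neutron

Conserve mass number: A + 16 = 17 + 0, so A = 1.
Conserve atomic number: Z + 8 = 8 + 0, so Z = 0.
A = 1 and Z = 0 is ^1_0 n — a neutron.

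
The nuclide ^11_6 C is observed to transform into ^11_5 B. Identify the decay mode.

beta-plus decay or electron capture

ΔA = 11 − 11 = 0; ΔZ = 5 − 6 = -1.
A is unchanged and Z drops by 1 — a proton has become a neutron (β⁺ emission or electron capture).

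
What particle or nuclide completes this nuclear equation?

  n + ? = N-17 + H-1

Conserve mass number: 1 + A = 17 + 1, so A = 17.
Conserve atomic number: 0 + Z = 7 + 1, so Z = 8.
Z = 8 is oxygen, so the species is O-17.

O-17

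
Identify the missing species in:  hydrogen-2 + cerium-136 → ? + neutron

Conserve mass number: 2 + 136 = A + 1, so A = 137.
Conserve atomic number: 1 + 58 = Z + 0, so Z = 59.
Z = 59 is praseodymium, so the species is praseodymium-137.

Pr-137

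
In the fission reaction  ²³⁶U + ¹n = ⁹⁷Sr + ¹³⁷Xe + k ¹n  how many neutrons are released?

3

Conserve mass number: 237 = 97 + 137 + k, so k = 237 − 234 = 3.
Check atomic number: 92 = 38 + 54 + 0 = 92. ✓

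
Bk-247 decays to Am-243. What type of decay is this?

alpha decay

ΔA = 243 − 247 = -4; ΔZ = 95 − 97 = -2.
A drops by 4 and Z drops by 2 — the signature of alpha emission.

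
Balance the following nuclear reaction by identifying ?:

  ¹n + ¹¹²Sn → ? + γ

Sn-113

Conserve mass number: 1 + 112 = A + 0, so A = 113.
Conserve atomic number: 0 + 50 = Z + 0, so Z = 50.
Z = 50 is tin, so the species is ¹¹³Sn.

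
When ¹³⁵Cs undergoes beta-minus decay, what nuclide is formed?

Beta-minus decay: mass number changes by +0, atomic number by +1.
A: 135 = 135; Z: 55 + 1 = 56.
Z = 56 is barium, so the daughter is ¹³⁵Ba.

Ba-135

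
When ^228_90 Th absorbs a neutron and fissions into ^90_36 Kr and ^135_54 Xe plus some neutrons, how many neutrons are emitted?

Conserve mass number: 229 = 90 + 135 + k, so k = 229 − 225 = 4.
Check atomic number: 90 = 36 + 54 + 0 = 90. ✓

4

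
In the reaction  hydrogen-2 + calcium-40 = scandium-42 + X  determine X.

Conserve mass number: 2 + 40 = 42 + A, so A = 0.
Conserve atomic number: 1 + 20 = 21 + Z, so Z = 0.
A = 0 and Z = 0 is γ — a gamma ray.

gamma ray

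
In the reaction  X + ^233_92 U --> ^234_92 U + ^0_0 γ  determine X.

neutron

Conserve mass number: A + 233 = 234 + 0, so A = 1.
Conserve atomic number: Z + 92 = 92 + 0, so Z = 0.
A = 1 and Z = 0 is ^1_0 n — a neutron.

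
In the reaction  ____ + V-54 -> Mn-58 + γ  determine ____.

Conserve mass number: A + 54 = 58 + 0, so A = 4.
Conserve atomic number: Z + 23 = 25 + 0, so Z = 2.
A = 4 and Z = 2 is He-4 — an alpha particle.

alpha particle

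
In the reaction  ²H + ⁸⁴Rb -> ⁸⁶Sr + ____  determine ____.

Conserve mass number: 2 + 84 = 86 + A, so A = 0.
Conserve atomic number: 1 + 37 = 38 + Z, so Z = 0.
A = 0 and Z = 0 is γ — a gamma ray.

gamma ray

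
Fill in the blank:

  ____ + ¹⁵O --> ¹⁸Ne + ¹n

Conserve mass number: A + 15 = 18 + 1, so A = 4.
Conserve atomic number: Z + 8 = 10 + 0, so Z = 2.
A = 4 and Z = 2 is ⁴He — an alpha particle.

alpha particle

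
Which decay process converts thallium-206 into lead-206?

beta-minus decay

ΔA = 206 − 206 = 0; ΔZ = 82 − 81 = +1.
A is unchanged and Z rises by 1 — a neutron has become a proton (β⁻ decay).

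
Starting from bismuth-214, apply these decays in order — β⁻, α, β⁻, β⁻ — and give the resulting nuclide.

Po-210

Start: (A, Z) = (214, 83).
After β⁻: (214, 84).
After α: (210, 82).
After β⁻: (210, 83).
After β⁻: (210, 84).
Z = 84 is polonium.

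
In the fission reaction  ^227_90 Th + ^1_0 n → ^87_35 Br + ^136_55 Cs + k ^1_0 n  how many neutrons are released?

Conserve mass number: 228 = 87 + 136 + k, so k = 228 − 223 = 5.
Check atomic number: 90 = 35 + 55 + 0 = 90. ✓

5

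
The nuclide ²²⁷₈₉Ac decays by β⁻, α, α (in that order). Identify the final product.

Start: (A, Z) = (227, 89).
After β⁻: (227, 90).
After α: (223, 88).
After α: (219, 86).
Z = 86 is radon.

Rn-219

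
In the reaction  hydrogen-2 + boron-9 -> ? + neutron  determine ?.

C-10

Conserve mass number: 2 + 9 = A + 1, so A = 10.
Conserve atomic number: 1 + 5 = Z + 0, so Z = 6.
Z = 6 is carbon, so the species is carbon-10.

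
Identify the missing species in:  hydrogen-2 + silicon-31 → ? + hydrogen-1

Si-32

Conserve mass number: 2 + 31 = A + 1, so A = 32.
Conserve atomic number: 1 + 14 = Z + 1, so Z = 14.
Z = 14 is silicon, so the species is silicon-32.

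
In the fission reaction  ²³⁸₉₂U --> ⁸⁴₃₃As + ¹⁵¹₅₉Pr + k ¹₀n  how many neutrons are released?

3

Conserve mass number: 238 = 84 + 151 + k, so k = 238 − 235 = 3.
Check atomic number: 92 = 33 + 59 + 0 = 92. ✓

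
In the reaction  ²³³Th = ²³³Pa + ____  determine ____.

Conserve mass number: 233 = 233 + A, so A = 0.
Conserve atomic number: 90 = 91 + Z, so Z = -1.
A = 0 and Z = -1 is e⁻ — a beta-minus particle.

beta-minus particle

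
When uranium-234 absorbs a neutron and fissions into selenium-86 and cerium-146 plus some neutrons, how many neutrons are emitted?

3

Conserve mass number: 235 = 86 + 146 + k, so k = 235 − 232 = 3.
Check atomic number: 92 = 34 + 58 + 0 = 92. ✓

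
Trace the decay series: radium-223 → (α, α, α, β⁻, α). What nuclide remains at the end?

Tl-207

Start: (A, Z) = (223, 88).
After α: (219, 86).
After α: (215, 84).
After α: (211, 82).
After β⁻: (211, 83).
After α: (207, 81).
Z = 81 is thallium.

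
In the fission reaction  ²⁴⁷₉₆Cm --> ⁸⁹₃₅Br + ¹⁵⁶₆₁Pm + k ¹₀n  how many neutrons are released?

2

Conserve mass number: 247 = 89 + 156 + k, so k = 247 − 245 = 2.
Check atomic number: 96 = 35 + 61 + 0 = 96. ✓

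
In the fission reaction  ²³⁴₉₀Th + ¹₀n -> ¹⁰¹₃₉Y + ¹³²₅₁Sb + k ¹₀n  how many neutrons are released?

Conserve mass number: 235 = 101 + 132 + k, so k = 235 − 233 = 2.
Check atomic number: 90 = 39 + 51 + 0 = 90. ✓

2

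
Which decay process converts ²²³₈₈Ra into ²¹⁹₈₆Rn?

alpha decay

ΔA = 219 − 223 = -4; ΔZ = 86 − 88 = -2.
A drops by 4 and Z drops by 2 — the signature of alpha emission.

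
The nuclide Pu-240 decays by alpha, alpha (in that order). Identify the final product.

Th-232

Start: (A, Z) = (240, 94).
After α: (236, 92).
After α: (232, 90).
Z = 90 is thorium.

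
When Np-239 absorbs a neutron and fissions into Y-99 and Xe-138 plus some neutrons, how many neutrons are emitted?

3

Conserve mass number: 240 = 99 + 138 + k, so k = 240 − 237 = 3.
Check atomic number: 93 = 39 + 54 + 0 = 93. ✓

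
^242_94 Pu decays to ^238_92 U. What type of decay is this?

ΔA = 238 − 242 = -4; ΔZ = 92 − 94 = -2.
A drops by 4 and Z drops by 2 — the signature of alpha emission.

alpha decay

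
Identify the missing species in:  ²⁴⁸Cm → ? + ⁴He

Pu-244

Conserve mass number: 248 = A + 4, so A = 244.
Conserve atomic number: 96 = Z + 2, so Z = 94.
Z = 94 is plutonium, so the species is ²⁴⁴Pu.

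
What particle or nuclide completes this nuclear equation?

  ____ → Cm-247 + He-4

Cf-251

Conserve mass number: A = 247 + 4, so A = 251.
Conserve atomic number: Z = 96 + 2, so Z = 98.
Z = 98 is californium, so the species is Cf-251.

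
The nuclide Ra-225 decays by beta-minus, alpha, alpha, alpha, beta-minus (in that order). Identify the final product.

Po-213

Start: (A, Z) = (225, 88).
After β⁻: (225, 89).
After α: (221, 87).
After α: (217, 85).
After α: (213, 83).
After β⁻: (213, 84).
Z = 84 is polonium.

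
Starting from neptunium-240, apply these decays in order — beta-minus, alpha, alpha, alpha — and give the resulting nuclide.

Ra-228

Start: (A, Z) = (240, 93).
After β⁻: (240, 94).
After α: (236, 92).
After α: (232, 90).
After α: (228, 88).
Z = 88 is radium.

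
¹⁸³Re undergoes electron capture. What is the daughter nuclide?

W-183

Electron capture: mass number changes by +0, atomic number by -1.
A: 183 = 183; Z: 75 − 1 = 74.
Z = 74 is tungsten, so the daughter is ¹⁸³W.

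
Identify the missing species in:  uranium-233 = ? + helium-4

Th-229

Conserve mass number: 233 = A + 4, so A = 229.
Conserve atomic number: 92 = Z + 2, so Z = 90.
Z = 90 is thorium, so the species is thorium-229.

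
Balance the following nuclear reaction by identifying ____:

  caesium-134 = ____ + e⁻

Conserve mass number: 134 = A + 0, so A = 134.
Conserve atomic number: 55 = Z − 1, so Z = 56.
Z = 56 is barium, so the species is barium-134.

Ba-134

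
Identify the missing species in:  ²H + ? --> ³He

proton

Conserve mass number: 2 + A = 3, so A = 1.
Conserve atomic number: 1 + Z = 2, so Z = 1.
A = 1 and Z = 1 is ¹H — a proton.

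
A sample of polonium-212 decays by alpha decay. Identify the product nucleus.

Pb-208

Alpha decay: mass number changes by -4, atomic number by -2.
A: 212 − 4 = 208; Z: 84 − 2 = 82.
Z = 82 is lead, so the daughter is lead-208.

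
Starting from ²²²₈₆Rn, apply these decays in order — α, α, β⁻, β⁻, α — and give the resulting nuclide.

Start: (A, Z) = (222, 86).
After α: (218, 84).
After α: (214, 82).
After β⁻: (214, 83).
After β⁻: (214, 84).
After α: (210, 82).
Z = 82 is lead.

Pb-210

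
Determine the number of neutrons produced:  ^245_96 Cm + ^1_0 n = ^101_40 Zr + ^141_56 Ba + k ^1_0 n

Conserve mass number: 246 = 101 + 141 + k, so k = 246 − 242 = 4.
Check atomic number: 96 = 40 + 56 + 0 = 96. ✓

4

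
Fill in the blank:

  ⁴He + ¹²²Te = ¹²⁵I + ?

proton

Conserve mass number: 4 + 122 = 125 + A, so A = 1.
Conserve atomic number: 2 + 52 = 53 + Z, so Z = 1.
A = 1 and Z = 1 is ¹H — a proton.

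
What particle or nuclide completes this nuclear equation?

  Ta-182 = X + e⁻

Conserve mass number: 182 = A + 0, so A = 182.
Conserve atomic number: 73 = Z − 1, so Z = 74.
Z = 74 is tungsten, so the species is W-182.

W-182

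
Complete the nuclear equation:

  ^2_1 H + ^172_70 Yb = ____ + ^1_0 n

Lu-173

Conserve mass number: 2 + 172 = A + 1, so A = 173.
Conserve atomic number: 1 + 70 = Z + 0, so Z = 71.
Z = 71 is lutetium, so the species is ^173_71 Lu.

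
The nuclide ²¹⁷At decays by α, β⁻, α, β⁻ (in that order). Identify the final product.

Start: (A, Z) = (217, 85).
After α: (213, 83).
After β⁻: (213, 84).
After α: (209, 82).
After β⁻: (209, 83).
Z = 83 is bismuth.

Bi-209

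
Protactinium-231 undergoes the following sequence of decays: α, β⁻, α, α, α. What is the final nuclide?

Po-215

Start: (A, Z) = (231, 91).
After α: (227, 89).
After β⁻: (227, 90).
After α: (223, 88).
After α: (219, 86).
After α: (215, 84).
Z = 84 is polonium.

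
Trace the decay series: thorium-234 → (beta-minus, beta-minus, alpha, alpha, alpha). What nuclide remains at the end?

Start: (A, Z) = (234, 90).
After β⁻: (234, 91).
After β⁻: (234, 92).
After α: (230, 90).
After α: (226, 88).
After α: (222, 86).
Z = 86 is radon.

Rn-222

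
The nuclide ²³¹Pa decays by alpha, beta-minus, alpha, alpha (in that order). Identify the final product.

Rn-219

Start: (A, Z) = (231, 91).
After α: (227, 89).
After β⁻: (227, 90).
After α: (223, 88).
After α: (219, 86).
Z = 86 is radon.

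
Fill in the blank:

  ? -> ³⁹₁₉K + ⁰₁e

Conserve mass number: A = 39 + 0, so A = 39.
Conserve atomic number: Z = 19 + 1, so Z = 20.
Z = 20 is calcium, so the species is ³⁹₂₀Ca.

Ca-39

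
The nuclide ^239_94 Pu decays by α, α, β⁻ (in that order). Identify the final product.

Pa-231

Start: (A, Z) = (239, 94).
After α: (235, 92).
After α: (231, 90).
After β⁻: (231, 91).
Z = 91 is protactinium.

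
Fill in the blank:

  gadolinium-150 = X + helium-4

Conserve mass number: 150 = A + 4, so A = 146.
Conserve atomic number: 64 = Z + 2, so Z = 62.
Z = 62 is samarium, so the species is samarium-146.

Sm-146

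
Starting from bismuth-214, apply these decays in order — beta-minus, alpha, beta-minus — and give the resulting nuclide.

Start: (A, Z) = (214, 83).
After β⁻: (214, 84).
After α: (210, 82).
After β⁻: (210, 83).
Z = 83 is bismuth.

Bi-210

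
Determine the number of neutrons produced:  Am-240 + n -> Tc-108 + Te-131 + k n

Conserve mass number: 241 = 108 + 131 + k, so k = 241 − 239 = 2.
Check atomic number: 95 = 43 + 52 + 0 = 95. ✓

2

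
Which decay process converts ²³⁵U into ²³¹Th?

ΔA = 231 − 235 = -4; ΔZ = 90 − 92 = -2.
A drops by 4 and Z drops by 2 — the signature of alpha emission.

alpha decay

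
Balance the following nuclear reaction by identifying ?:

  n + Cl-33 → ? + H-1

S-33

Conserve mass number: 1 + 33 = A + 1, so A = 33.
Conserve atomic number: 0 + 17 = Z + 1, so Z = 16.
Z = 16 is sulfur, so the species is S-33.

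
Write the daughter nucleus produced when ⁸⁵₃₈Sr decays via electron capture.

Electron capture: mass number changes by +0, atomic number by -1.
A: 85 = 85; Z: 38 − 1 = 37.
Z = 37 is rubidium, so the daughter is ⁸⁵₃₇Rb.

Rb-85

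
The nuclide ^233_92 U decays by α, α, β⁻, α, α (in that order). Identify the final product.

Start: (A, Z) = (233, 92).
After α: (229, 90).
After α: (225, 88).
After β⁻: (225, 89).
After α: (221, 87).
After α: (217, 85).
Z = 85 is astatine.

At-217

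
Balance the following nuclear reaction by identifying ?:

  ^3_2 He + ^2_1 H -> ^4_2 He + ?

Conserve mass number: 3 + 2 = 4 + A, so A = 1.
Conserve atomic number: 2 + 1 = 2 + Z, so Z = 1.
A = 1 and Z = 1 is ^1_1 H — a proton.

proton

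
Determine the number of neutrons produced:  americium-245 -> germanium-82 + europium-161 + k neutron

2

Conserve mass number: 245 = 82 + 161 + k, so k = 245 − 243 = 2.
Check atomic number: 95 = 32 + 63 + 0 = 95. ✓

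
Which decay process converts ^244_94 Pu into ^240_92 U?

alpha decay

ΔA = 240 − 244 = -4; ΔZ = 92 − 94 = -2.
A drops by 4 and Z drops by 2 — the signature of alpha emission.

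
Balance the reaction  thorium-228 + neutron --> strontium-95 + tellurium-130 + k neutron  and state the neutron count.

4

Conserve mass number: 229 = 95 + 130 + k, so k = 229 − 225 = 4.
Check atomic number: 90 = 38 + 52 + 0 = 90. ✓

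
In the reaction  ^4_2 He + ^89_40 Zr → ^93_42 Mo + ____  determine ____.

gamma ray

Conserve mass number: 4 + 89 = 93 + A, so A = 0.
Conserve atomic number: 2 + 40 = 42 + Z, so Z = 0.
A = 0 and Z = 0 is ^0_0 γ — a gamma ray.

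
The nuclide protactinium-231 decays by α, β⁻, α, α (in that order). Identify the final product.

Rn-219

Start: (A, Z) = (231, 91).
After α: (227, 89).
After β⁻: (227, 90).
After α: (223, 88).
After α: (219, 86).
Z = 86 is radon.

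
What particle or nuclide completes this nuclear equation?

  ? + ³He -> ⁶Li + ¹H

Conserve mass number: A + 3 = 6 + 1, so A = 4.
Conserve atomic number: Z + 2 = 3 + 1, so Z = 2.
A = 4 and Z = 2 is ⁴He — an alpha particle.

alpha particle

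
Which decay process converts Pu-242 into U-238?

ΔA = 238 − 242 = -4; ΔZ = 92 − 94 = -2.
A drops by 4 and Z drops by 2 — the signature of alpha emission.

alpha decay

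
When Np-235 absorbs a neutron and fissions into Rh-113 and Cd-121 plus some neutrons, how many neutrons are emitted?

Conserve mass number: 236 = 113 + 121 + k, so k = 236 − 234 = 2.
Check atomic number: 93 = 45 + 48 + 0 = 93. ✓

2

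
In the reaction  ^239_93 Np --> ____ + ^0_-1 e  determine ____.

Pu-239

Conserve mass number: 239 = A + 0, so A = 239.
Conserve atomic number: 93 = Z − 1, so Z = 94.
Z = 94 is plutonium, so the species is ^239_94 Pu.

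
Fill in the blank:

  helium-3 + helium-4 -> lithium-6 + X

Conserve mass number: 3 + 4 = 6 + A, so A = 1.
Conserve atomic number: 2 + 2 = 3 + Z, so Z = 1.
A = 1 and Z = 1 is hydrogen-1 — a proton.

proton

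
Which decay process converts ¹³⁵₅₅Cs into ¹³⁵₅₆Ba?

beta-minus decay

ΔA = 135 − 135 = 0; ΔZ = 56 − 55 = +1.
A is unchanged and Z rises by 1 — a neutron has become a proton (β⁻ decay).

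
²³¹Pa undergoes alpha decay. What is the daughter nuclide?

Ac-227

Alpha decay: mass number changes by -4, atomic number by -2.
A: 231 − 4 = 227; Z: 91 − 2 = 89.
Z = 89 is actinium, so the daughter is ²²⁷Ac.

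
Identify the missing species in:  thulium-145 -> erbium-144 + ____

Conserve mass number: 145 = 144 + A, so A = 1.
Conserve atomic number: 69 = 68 + Z, so Z = 1.
A = 1 and Z = 1 is hydrogen-1 — a proton.

proton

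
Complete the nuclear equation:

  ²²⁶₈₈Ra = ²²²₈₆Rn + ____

alpha particle

Conserve mass number: 226 = 222 + A, so A = 4.
Conserve atomic number: 88 = 86 + Z, so Z = 2.
A = 4 and Z = 2 is ⁴₂He — an alpha particle.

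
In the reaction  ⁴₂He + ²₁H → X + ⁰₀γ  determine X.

Li-6

Conserve mass number: 4 + 2 = A + 0, so A = 6.
Conserve atomic number: 2 + 1 = Z + 0, so Z = 3.
Z = 3 is lithium, so the species is ⁶₃Li.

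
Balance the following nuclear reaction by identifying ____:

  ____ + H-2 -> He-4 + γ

Conserve mass number: A + 2 = 4 + 0, so A = 2.
Conserve atomic number: Z + 1 = 2 + 0, so Z = 1.
A = 2 and Z = 1 is H-2 — a deuteron.

deuteron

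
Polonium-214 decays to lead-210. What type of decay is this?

ΔA = 210 − 214 = -4; ΔZ = 82 − 84 = -2.
A drops by 4 and Z drops by 2 — the signature of alpha emission.

alpha decay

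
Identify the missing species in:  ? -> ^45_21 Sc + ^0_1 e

Ti-45

Conserve mass number: A = 45 + 0, so A = 45.
Conserve atomic number: Z = 21 + 1, so Z = 22.
Z = 22 is titanium, so the species is ^45_22 Ti.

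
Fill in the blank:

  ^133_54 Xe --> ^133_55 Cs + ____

Conserve mass number: 133 = 133 + A, so A = 0.
Conserve atomic number: 54 = 55 + Z, so Z = -1.
A = 0 and Z = -1 is ^0_-1 e — a beta-minus particle.

beta-minus particle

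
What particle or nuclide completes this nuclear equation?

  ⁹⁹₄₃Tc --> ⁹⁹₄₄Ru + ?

beta-minus particle

Conserve mass number: 99 = 99 + A, so A = 0.
Conserve atomic number: 43 = 44 + Z, so Z = -1.
A = 0 and Z = -1 is ⁰₋₁e — a beta-minus particle.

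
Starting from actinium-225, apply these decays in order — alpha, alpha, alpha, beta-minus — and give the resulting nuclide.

Start: (A, Z) = (225, 89).
After α: (221, 87).
After α: (217, 85).
After α: (213, 83).
After β⁻: (213, 84).
Z = 84 is polonium.

Po-213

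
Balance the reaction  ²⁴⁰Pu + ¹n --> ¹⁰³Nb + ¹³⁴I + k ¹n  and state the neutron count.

Conserve mass number: 241 = 103 + 134 + k, so k = 241 − 237 = 4.
Check atomic number: 94 = 41 + 53 + 0 = 94. ✓

4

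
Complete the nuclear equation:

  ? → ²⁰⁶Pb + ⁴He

Po-210

Conserve mass number: A = 206 + 4, so A = 210.
Conserve atomic number: Z = 82 + 2, so Z = 84.
Z = 84 is polonium, so the species is ²¹⁰Po.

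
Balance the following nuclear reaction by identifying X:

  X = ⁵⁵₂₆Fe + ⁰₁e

Conserve mass number: A = 55 + 0, so A = 55.
Conserve atomic number: Z = 26 + 1, so Z = 27.
Z = 27 is cobalt, so the species is ⁵⁵₂₇Co.

Co-55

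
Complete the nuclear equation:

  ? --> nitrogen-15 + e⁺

Conserve mass number: A = 15 + 0, so A = 15.
Conserve atomic number: Z = 7 + 1, so Z = 8.
Z = 8 is oxygen, so the species is oxygen-15.

O-15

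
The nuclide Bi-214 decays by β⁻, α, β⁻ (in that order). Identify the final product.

Start: (A, Z) = (214, 83).
After β⁻: (214, 84).
After α: (210, 82).
After β⁻: (210, 83).
Z = 83 is bismuth.

Bi-210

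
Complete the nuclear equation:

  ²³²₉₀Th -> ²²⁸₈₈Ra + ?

Conserve mass number: 232 = 228 + A, so A = 4.
Conserve atomic number: 90 = 88 + Z, so Z = 2.
A = 4 and Z = 2 is ⁴₂He — an alpha particle.

alpha particle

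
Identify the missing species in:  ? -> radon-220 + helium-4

Conserve mass number: A = 220 + 4, so A = 224.
Conserve atomic number: Z = 86 + 2, so Z = 88.
Z = 88 is radium, so the species is radium-224.

Ra-224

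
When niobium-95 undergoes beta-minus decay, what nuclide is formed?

Beta-minus decay: mass number changes by +0, atomic number by +1.
A: 95 = 95; Z: 41 + 1 = 42.
Z = 42 is molybdenum, so the daughter is molybdenum-95.

Mo-95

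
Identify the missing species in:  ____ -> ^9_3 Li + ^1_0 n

Conserve mass number: A = 9 + 1, so A = 10.
Conserve atomic number: Z = 3 + 0, so Z = 3.
Z = 3 is lithium, so the species is ^10_3 Li.

Li-10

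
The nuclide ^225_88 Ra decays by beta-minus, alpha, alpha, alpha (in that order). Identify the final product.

Start: (A, Z) = (225, 88).
After β⁻: (225, 89).
After α: (221, 87).
After α: (217, 85).
After α: (213, 83).
Z = 83 is bismuth.

Bi-213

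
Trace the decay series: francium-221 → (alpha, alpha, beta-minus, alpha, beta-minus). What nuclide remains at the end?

Start: (A, Z) = (221, 87).
After α: (217, 85).
After α: (213, 83).
After β⁻: (213, 84).
After α: (209, 82).
After β⁻: (209, 83).
Z = 83 is bismuth.

Bi-209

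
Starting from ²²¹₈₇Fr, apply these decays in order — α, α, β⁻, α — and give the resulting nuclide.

Start: (A, Z) = (221, 87).
After α: (217, 85).
After α: (213, 83).
After β⁻: (213, 84).
After α: (209, 82).
Z = 82 is lead.

Pb-209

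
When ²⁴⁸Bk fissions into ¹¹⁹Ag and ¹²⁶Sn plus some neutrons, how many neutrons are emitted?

Conserve mass number: 248 = 119 + 126 + k, so k = 248 − 245 = 3.
Check atomic number: 97 = 47 + 50 + 0 = 97. ✓

3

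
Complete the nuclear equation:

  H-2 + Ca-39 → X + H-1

Ca-40

Conserve mass number: 2 + 39 = A + 1, so A = 40.
Conserve atomic number: 1 + 20 = Z + 1, so Z = 20.
Z = 20 is calcium, so the species is Ca-40.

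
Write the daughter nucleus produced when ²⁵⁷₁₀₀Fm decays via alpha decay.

Cf-253

Alpha decay: mass number changes by -4, atomic number by -2.
A: 257 − 4 = 253; Z: 100 − 2 = 98.
Z = 98 is californium, so the daughter is ²⁵³₉₈Cf.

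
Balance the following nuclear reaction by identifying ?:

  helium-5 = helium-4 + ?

Conserve mass number: 5 = 4 + A, so A = 1.
Conserve atomic number: 2 = 2 + Z, so Z = 0.
A = 1 and Z = 0 is neutron — a neutron.

neutron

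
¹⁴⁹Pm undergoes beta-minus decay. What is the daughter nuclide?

Beta-minus decay: mass number changes by +0, atomic number by +1.
A: 149 = 149; Z: 61 + 1 = 62.
Z = 62 is samarium, so the daughter is ¹⁴⁹Sm.

Sm-149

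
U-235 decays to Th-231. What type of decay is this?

ΔA = 231 − 235 = -4; ΔZ = 90 − 92 = -2.
A drops by 4 and Z drops by 2 — the signature of alpha emission.

alpha decay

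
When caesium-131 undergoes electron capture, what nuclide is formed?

Electron capture: mass number changes by +0, atomic number by -1.
A: 131 = 131; Z: 55 − 1 = 54.
Z = 54 is xenon, so the daughter is xenon-131.

Xe-131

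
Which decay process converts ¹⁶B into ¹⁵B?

neutron emission

ΔA = 15 − 16 = -1; ΔZ = 5 − 5 = +0.
A drops by 1 with Z unchanged — a neutron was emitted.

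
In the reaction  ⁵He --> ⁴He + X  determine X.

neutron

Conserve mass number: 5 = 4 + A, so A = 1.
Conserve atomic number: 2 = 2 + Z, so Z = 0.
A = 1 and Z = 0 is ¹n — a neutron.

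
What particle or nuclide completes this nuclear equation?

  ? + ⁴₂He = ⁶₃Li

deuteron

Conserve mass number: A + 4 = 6, so A = 2.
Conserve atomic number: Z + 2 = 3, so Z = 1.
A = 2 and Z = 1 is ²₁H — a deuteron.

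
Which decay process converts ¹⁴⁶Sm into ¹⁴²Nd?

ΔA = 142 − 146 = -4; ΔZ = 60 − 62 = -2.
A drops by 4 and Z drops by 2 — the signature of alpha emission.

alpha decay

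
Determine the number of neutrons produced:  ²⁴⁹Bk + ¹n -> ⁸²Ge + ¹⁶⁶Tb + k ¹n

2

Conserve mass number: 250 = 82 + 166 + k, so k = 250 − 248 = 2.
Check atomic number: 97 = 32 + 65 + 0 = 97. ✓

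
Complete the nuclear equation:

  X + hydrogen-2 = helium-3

proton

Conserve mass number: A + 2 = 3, so A = 1.
Conserve atomic number: Z + 1 = 2, so Z = 1.
A = 1 and Z = 1 is hydrogen-1 — a proton.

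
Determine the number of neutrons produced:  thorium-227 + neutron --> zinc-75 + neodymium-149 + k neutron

Conserve mass number: 228 = 75 + 149 + k, so k = 228 − 224 = 4.
Check atomic number: 90 = 30 + 60 + 0 = 90. ✓

4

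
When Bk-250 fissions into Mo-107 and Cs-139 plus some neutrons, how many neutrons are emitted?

Conserve mass number: 250 = 107 + 139 + k, so k = 250 − 246 = 4.
Check atomic number: 97 = 42 + 55 + 0 = 97. ✓

4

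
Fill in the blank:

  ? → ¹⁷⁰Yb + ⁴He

Hf-174

Conserve mass number: A = 170 + 4, so A = 174.
Conserve atomic number: Z = 70 + 2, so Z = 72.
Z = 72 is hafnium, so the species is ¹⁷⁴Hf.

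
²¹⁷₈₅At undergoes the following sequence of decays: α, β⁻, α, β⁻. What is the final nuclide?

Bi-209

Start: (A, Z) = (217, 85).
After α: (213, 83).
After β⁻: (213, 84).
After α: (209, 82).
After β⁻: (209, 83).
Z = 83 is bismuth.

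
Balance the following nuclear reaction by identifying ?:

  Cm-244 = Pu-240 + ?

alpha particle

Conserve mass number: 244 = 240 + A, so A = 4.
Conserve atomic number: 96 = 94 + Z, so Z = 2.
A = 4 and Z = 2 is He-4 — an alpha particle.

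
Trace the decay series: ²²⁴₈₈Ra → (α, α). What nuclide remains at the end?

Po-216

Start: (A, Z) = (224, 88).
After α: (220, 86).
After α: (216, 84).
Z = 84 is polonium.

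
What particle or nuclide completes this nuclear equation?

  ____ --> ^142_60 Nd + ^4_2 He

Sm-146

Conserve mass number: A = 142 + 4, so A = 146.
Conserve atomic number: Z = 60 + 2, so Z = 62.
Z = 62 is samarium, so the species is ^146_62 Sm.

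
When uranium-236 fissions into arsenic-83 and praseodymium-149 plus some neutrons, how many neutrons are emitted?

Conserve mass number: 236 = 83 + 149 + k, so k = 236 − 232 = 4.
Check atomic number: 92 = 33 + 59 + 0 = 92. ✓

4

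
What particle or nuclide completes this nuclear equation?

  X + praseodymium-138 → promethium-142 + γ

Conserve mass number: A + 138 = 142 + 0, so A = 4.
Conserve atomic number: Z + 59 = 61 + 0, so Z = 2.
A = 4 and Z = 2 is helium-4 — an alpha particle.

alpha particle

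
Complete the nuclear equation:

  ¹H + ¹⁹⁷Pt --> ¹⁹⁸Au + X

gamma ray

Conserve mass number: 1 + 197 = 198 + A, so A = 0.
Conserve atomic number: 1 + 78 = 79 + Z, so Z = 0.
A = 0 and Z = 0 is γ — a gamma ray.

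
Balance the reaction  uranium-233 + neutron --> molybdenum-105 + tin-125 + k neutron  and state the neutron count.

4

Conserve mass number: 234 = 105 + 125 + k, so k = 234 − 230 = 4.
Check atomic number: 92 = 42 + 50 + 0 = 92. ✓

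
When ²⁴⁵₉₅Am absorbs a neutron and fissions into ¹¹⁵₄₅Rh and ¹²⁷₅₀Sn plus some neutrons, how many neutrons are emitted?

Conserve mass number: 246 = 115 + 127 + k, so k = 246 − 242 = 4.
Check atomic number: 95 = 45 + 50 + 0 = 95. ✓

4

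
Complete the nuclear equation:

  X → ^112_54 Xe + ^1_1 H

Cs-113

Conserve mass number: A = 112 + 1, so A = 113.
Conserve atomic number: Z = 54 + 1, so Z = 55.
Z = 55 is caesium, so the species is ^113_55 Cs.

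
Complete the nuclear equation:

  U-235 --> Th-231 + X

alpha particle

Conserve mass number: 235 = 231 + A, so A = 4.
Conserve atomic number: 92 = 90 + Z, so Z = 2.
A = 4 and Z = 2 is He-4 — an alpha particle.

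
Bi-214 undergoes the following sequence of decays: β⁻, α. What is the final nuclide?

Pb-210

Start: (A, Z) = (214, 83).
After β⁻: (214, 84).
After α: (210, 82).
Z = 82 is lead.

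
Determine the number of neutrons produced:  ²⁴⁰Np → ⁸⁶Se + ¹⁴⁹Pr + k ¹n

5

Conserve mass number: 240 = 86 + 149 + k, so k = 240 − 235 = 5.
Check atomic number: 93 = 34 + 59 + 0 = 93. ✓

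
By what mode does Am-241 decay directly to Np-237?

alpha decay

ΔA = 237 − 241 = -4; ΔZ = 93 − 95 = -2.
A drops by 4 and Z drops by 2 — the signature of alpha emission.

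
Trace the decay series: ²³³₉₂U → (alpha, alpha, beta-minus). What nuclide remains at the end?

Start: (A, Z) = (233, 92).
After α: (229, 90).
After α: (225, 88).
After β⁻: (225, 89).
Z = 89 is actinium.

Ac-225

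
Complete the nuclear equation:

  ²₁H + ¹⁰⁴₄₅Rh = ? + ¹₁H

Conserve mass number: 2 + 104 = A + 1, so A = 105.
Conserve atomic number: 1 + 45 = Z + 1, so Z = 45.
Z = 45 is rhodium, so the species is ¹⁰⁵₄₅Rh.

Rh-105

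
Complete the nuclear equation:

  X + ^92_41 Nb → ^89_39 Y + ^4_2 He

Conserve mass number: A + 92 = 89 + 4, so A = 1.
Conserve atomic number: Z + 41 = 39 + 2, so Z = 0.
A = 1 and Z = 0 is ^1_0 n — a neutron.

neutron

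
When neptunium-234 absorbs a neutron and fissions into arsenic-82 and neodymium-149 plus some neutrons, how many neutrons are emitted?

Conserve mass number: 235 = 82 + 149 + k, so k = 235 − 231 = 4.
Check atomic number: 93 = 33 + 60 + 0 = 93. ✓

4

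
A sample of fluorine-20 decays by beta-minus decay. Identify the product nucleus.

Ne-20

Beta-minus decay: mass number changes by +0, atomic number by +1.
A: 20 = 20; Z: 9 + 1 = 10.
Z = 10 is neon, so the daughter is neon-20.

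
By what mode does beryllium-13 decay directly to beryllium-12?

neutron emission

ΔA = 12 − 13 = -1; ΔZ = 4 − 4 = +0.
A drops by 1 with Z unchanged — a neutron was emitted.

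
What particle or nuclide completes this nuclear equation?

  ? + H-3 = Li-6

Conserve mass number: A + 3 = 6, so A = 3.
Conserve atomic number: Z + 1 = 3, so Z = 2.
Z = 2 is helium, so the species is He-3.

He-3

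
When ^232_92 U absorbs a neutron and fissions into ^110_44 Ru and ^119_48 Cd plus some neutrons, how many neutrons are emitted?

Conserve mass number: 233 = 110 + 119 + k, so k = 233 − 229 = 4.
Check atomic number: 92 = 44 + 48 + 0 = 92. ✓

4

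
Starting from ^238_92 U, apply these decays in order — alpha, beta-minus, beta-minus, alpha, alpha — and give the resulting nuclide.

Ra-226

Start: (A, Z) = (238, 92).
After α: (234, 90).
After β⁻: (234, 91).
After β⁻: (234, 92).
After α: (230, 90).
After α: (226, 88).
Z = 88 is radium.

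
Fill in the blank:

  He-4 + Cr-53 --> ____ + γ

Fe-57

Conserve mass number: 4 + 53 = A + 0, so A = 57.
Conserve atomic number: 2 + 24 = Z + 0, so Z = 26.
Z = 26 is iron, so the species is Fe-57.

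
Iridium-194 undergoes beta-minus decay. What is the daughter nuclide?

Beta-minus decay: mass number changes by +0, atomic number by +1.
A: 194 = 194; Z: 77 + 1 = 78.
Z = 78 is platinum, so the daughter is platinum-194.

Pt-194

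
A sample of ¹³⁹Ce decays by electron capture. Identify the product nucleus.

Electron capture: mass number changes by +0, atomic number by -1.
A: 139 = 139; Z: 58 − 1 = 57.
Z = 57 is lanthanum, so the daughter is ¹³⁹La.

La-139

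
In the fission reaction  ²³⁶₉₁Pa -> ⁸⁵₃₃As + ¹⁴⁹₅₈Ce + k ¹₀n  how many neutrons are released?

2

Conserve mass number: 236 = 85 + 149 + k, so k = 236 − 234 = 2.
Check atomic number: 91 = 33 + 58 + 0 = 91. ✓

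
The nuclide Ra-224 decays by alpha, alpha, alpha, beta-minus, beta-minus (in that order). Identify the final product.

Start: (A, Z) = (224, 88).
After α: (220, 86).
After α: (216, 84).
After α: (212, 82).
After β⁻: (212, 83).
After β⁻: (212, 84).
Z = 84 is polonium.

Po-212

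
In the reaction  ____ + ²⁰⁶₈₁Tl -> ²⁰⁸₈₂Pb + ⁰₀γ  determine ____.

Conserve mass number: A + 206 = 208 + 0, so A = 2.
Conserve atomic number: Z + 81 = 82 + 0, so Z = 1.
A = 2 and Z = 1 is ²₁H — a deuteron.

deuteron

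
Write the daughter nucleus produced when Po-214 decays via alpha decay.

Alpha decay: mass number changes by -4, atomic number by -2.
A: 214 − 4 = 210; Z: 84 − 2 = 82.
Z = 82 is lead, so the daughter is Pb-210.

Pb-210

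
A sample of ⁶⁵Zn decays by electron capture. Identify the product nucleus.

Electron capture: mass number changes by +0, atomic number by -1.
A: 65 = 65; Z: 30 − 1 = 29.
Z = 29 is copper, so the daughter is ⁶⁵Cu.

Cu-65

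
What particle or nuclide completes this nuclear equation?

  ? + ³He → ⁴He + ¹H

Conserve mass number: A + 3 = 4 + 1, so A = 2.
Conserve atomic number: Z + 2 = 2 + 1, so Z = 1.
A = 2 and Z = 1 is ²H — a deuteron.

deuteron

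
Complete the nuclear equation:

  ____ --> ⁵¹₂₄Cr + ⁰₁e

Mn-51

Conserve mass number: A = 51 + 0, so A = 51.
Conserve atomic number: Z = 24 + 1, so Z = 25.
Z = 25 is manganese, so the species is ⁵¹₂₅Mn.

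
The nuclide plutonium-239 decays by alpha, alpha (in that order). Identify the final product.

Th-231

Start: (A, Z) = (239, 94).
After α: (235, 92).
After α: (231, 90).
Z = 90 is thorium.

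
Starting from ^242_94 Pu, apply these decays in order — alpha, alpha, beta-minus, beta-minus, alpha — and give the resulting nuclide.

Start: (A, Z) = (242, 94).
After α: (238, 92).
After α: (234, 90).
After β⁻: (234, 91).
After β⁻: (234, 92).
After α: (230, 90).
Z = 90 is thorium.

Th-230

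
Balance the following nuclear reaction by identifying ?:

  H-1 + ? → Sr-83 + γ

Rb-82

Conserve mass number: 1 + A = 83 + 0, so A = 82.
Conserve atomic number: 1 + Z = 38 + 0, so Z = 37.
Z = 37 is rubidium, so the species is Rb-82.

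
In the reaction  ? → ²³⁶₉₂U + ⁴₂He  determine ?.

Pu-240

Conserve mass number: A = 236 + 4, so A = 240.
Conserve atomic number: Z = 92 + 2, so Z = 94.
Z = 94 is plutonium, so the species is ²⁴⁰₉₄Pu.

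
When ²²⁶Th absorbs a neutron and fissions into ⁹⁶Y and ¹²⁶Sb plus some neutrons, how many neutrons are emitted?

5

Conserve mass number: 227 = 96 + 126 + k, so k = 227 − 222 = 5.
Check atomic number: 90 = 39 + 51 + 0 = 90. ✓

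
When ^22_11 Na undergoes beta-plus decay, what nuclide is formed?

Ne-22

Beta-plus decay: mass number changes by +0, atomic number by -1.
A: 22 = 22; Z: 11 − 1 = 10.
Z = 10 is neon, so the daughter is ^22_10 Ne.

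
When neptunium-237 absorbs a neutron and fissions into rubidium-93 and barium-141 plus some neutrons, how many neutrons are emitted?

4

Conserve mass number: 238 = 93 + 141 + k, so k = 238 − 234 = 4.
Check atomic number: 93 = 37 + 56 + 0 = 93. ✓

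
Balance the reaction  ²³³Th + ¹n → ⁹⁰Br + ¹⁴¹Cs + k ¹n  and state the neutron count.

Conserve mass number: 234 = 90 + 141 + k, so k = 234 − 231 = 3.
Check atomic number: 90 = 35 + 55 + 0 = 90. ✓

3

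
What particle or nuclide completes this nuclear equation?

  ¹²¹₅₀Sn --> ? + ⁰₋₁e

Sb-121

Conserve mass number: 121 = A + 0, so A = 121.
Conserve atomic number: 50 = Z − 1, so Z = 51.
Z = 51 is antimony, so the species is ¹²¹₅₁Sb.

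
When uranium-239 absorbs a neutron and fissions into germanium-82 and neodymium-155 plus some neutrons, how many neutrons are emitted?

Conserve mass number: 240 = 82 + 155 + k, so k = 240 − 237 = 3.
Check atomic number: 92 = 32 + 60 + 0 = 92. ✓

3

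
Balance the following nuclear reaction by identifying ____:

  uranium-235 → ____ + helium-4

Th-231

Conserve mass number: 235 = A + 4, so A = 231.
Conserve atomic number: 92 = Z + 2, so Z = 90.
Z = 90 is thorium, so the species is thorium-231.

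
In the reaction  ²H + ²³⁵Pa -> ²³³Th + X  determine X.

Conserve mass number: 2 + 235 = 233 + A, so A = 4.
Conserve atomic number: 1 + 91 = 90 + Z, so Z = 2.
A = 4 and Z = 2 is ⁴He — an alpha particle.

alpha particle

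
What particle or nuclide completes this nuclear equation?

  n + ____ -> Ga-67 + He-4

As-70

Conserve mass number: 1 + A = 67 + 4, so A = 70.
Conserve atomic number: 0 + Z = 31 + 2, so Z = 33.
Z = 33 is arsenic, so the species is As-70.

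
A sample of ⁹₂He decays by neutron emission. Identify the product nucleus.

Neutron emission: mass number changes by -1, atomic number by +0.
A: 9 − 1 = 8; Z: 2 = 2.
Z = 2 is helium, so the daughter is ⁸₂He.

He-8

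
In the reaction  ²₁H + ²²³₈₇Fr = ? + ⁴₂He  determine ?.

Rn-221

Conserve mass number: 2 + 223 = A + 4, so A = 221.
Conserve atomic number: 1 + 87 = Z + 2, so Z = 86.
Z = 86 is radon, so the species is ²²¹₈₆Rn.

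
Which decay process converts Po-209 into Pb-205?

ΔA = 205 − 209 = -4; ΔZ = 82 − 84 = -2.
A drops by 4 and Z drops by 2 — the signature of alpha emission.

alpha decay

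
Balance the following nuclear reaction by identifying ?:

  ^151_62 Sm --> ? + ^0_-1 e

Eu-151

Conserve mass number: 151 = A + 0, so A = 151.
Conserve atomic number: 62 = Z − 1, so Z = 63.
Z = 63 is europium, so the species is ^151_63 Eu.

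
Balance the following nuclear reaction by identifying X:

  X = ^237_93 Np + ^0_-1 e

U-237

Conserve mass number: A = 237 + 0, so A = 237.
Conserve atomic number: Z = 93 − 1, so Z = 92.
Z = 92 is uranium, so the species is ^237_92 U.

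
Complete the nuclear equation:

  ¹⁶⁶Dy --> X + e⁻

Conserve mass number: 166 = A + 0, so A = 166.
Conserve atomic number: 66 = Z − 1, so Z = 67.
Z = 67 is holmium, so the species is ¹⁶⁶Ho.

Ho-166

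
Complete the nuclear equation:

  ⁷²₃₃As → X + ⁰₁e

Ge-72

Conserve mass number: 72 = A + 0, so A = 72.
Conserve atomic number: 33 = Z + 1, so Z = 32.
Z = 32 is germanium, so the species is ⁷²₃₂Ge.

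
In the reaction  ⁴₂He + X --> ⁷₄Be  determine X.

He-3

Conserve mass number: 4 + A = 7, so A = 3.
Conserve atomic number: 2 + Z = 4, so Z = 2.
Z = 2 is helium, so the species is ³₂He.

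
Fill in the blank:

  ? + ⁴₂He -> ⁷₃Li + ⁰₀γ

triton

Conserve mass number: A + 4 = 7 + 0, so A = 3.
Conserve atomic number: Z + 2 = 3 + 0, so Z = 1.
A = 3 and Z = 1 is ³₁H — a triton.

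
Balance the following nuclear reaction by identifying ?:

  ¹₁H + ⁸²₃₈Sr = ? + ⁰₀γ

Y-83

Conserve mass number: 1 + 82 = A + 0, so A = 83.
Conserve atomic number: 1 + 38 = Z + 0, so Z = 39.
Z = 39 is yttrium, so the species is ⁸³₃₉Y.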